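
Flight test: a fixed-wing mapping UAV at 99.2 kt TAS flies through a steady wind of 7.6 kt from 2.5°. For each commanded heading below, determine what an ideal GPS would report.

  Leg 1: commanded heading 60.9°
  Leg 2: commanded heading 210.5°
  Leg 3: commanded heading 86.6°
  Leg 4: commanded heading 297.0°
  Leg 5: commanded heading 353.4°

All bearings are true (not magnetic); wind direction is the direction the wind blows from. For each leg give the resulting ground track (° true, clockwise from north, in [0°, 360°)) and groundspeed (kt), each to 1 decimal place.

Leg 1: heading 60.9°; drift +3.9° → track 64.8°, groundspeed 95.4 kt
Leg 2: heading 210.5°; drift -1.9° → track 208.6°, groundspeed 106.0 kt
Leg 3: heading 86.6°; drift +4.4° → track 91.0°, groundspeed 98.7 kt
Leg 4: heading 297.0°; drift -4.1° → track 292.9°, groundspeed 96.3 kt
Leg 5: heading 353.4°; drift -0.8° → track 352.6°, groundspeed 91.7 kt

Leg 1: track=64.8°, groundspeed=95.4 kt
Leg 2: track=208.6°, groundspeed=106.0 kt
Leg 3: track=91.0°, groundspeed=98.7 kt
Leg 4: track=292.9°, groundspeed=96.3 kt
Leg 5: track=352.6°, groundspeed=91.7 kt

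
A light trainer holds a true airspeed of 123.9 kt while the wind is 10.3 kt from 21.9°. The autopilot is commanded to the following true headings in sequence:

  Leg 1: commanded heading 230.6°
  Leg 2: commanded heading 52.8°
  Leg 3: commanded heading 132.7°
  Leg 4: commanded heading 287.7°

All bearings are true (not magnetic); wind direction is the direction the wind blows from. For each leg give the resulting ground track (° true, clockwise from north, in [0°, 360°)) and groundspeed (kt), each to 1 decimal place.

Leg 1: heading 230.6°; drift -2.1° → track 228.5°, groundspeed 133.0 kt
Leg 2: heading 52.8°; drift +2.6° → track 55.4°, groundspeed 115.2 kt
Leg 3: heading 132.7°; drift +4.3° → track 137.0°, groundspeed 127.9 kt
Leg 4: heading 287.7°; drift -4.7° → track 283.0°, groundspeed 125.1 kt

Leg 1: track=228.5°, groundspeed=133.0 kt
Leg 2: track=55.4°, groundspeed=115.2 kt
Leg 3: track=137.0°, groundspeed=127.9 kt
Leg 4: track=283.0°, groundspeed=125.1 kt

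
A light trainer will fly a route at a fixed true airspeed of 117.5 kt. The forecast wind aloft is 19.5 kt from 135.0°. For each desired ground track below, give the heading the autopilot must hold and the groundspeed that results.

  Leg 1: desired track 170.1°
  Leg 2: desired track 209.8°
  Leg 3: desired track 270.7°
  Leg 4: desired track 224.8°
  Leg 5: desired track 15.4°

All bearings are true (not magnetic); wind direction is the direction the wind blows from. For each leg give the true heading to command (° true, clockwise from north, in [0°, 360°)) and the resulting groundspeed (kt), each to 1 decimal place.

Leg 1: desired track 170.1°; wind correction -5.5° → command heading 164.6°, groundspeed 101.0 kt
Leg 2: desired track 209.8°; wind correction -9.2° → command heading 200.6°, groundspeed 110.9 kt
Leg 3: desired track 270.7°; wind correction -6.7° → command heading 264.0°, groundspeed 130.7 kt
Leg 4: desired track 224.8°; wind correction -9.6° → command heading 215.2°, groundspeed 115.8 kt
Leg 5: desired track 15.4°; wind correction +8.3° → command heading 23.7°, groundspeed 125.9 kt

Leg 1: heading=164.6°, groundspeed=101.0 kt
Leg 2: heading=200.6°, groundspeed=110.9 kt
Leg 3: heading=264.0°, groundspeed=130.7 kt
Leg 4: heading=215.2°, groundspeed=115.8 kt
Leg 5: heading=23.7°, groundspeed=125.9 kt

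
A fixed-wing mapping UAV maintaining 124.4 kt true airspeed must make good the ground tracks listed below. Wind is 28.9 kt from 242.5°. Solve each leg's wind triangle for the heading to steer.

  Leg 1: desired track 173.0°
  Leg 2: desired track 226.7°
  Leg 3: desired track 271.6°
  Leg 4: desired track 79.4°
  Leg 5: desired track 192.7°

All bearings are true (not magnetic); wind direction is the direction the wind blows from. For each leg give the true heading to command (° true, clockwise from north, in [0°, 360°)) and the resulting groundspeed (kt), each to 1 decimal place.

Leg 1: heading=185.6°, groundspeed=111.3 kt
Leg 2: heading=230.3°, groundspeed=96.3 kt
Leg 3: heading=265.1°, groundspeed=98.4 kt
Leg 4: heading=83.3°, groundspeed=151.8 kt
Leg 5: heading=202.9°, groundspeed=103.8 kt

Leg 1: desired track 173.0°; wind correction +12.6° → command heading 185.6°, groundspeed 111.3 kt
Leg 2: desired track 226.7°; wind correction +3.6° → command heading 230.3°, groundspeed 96.3 kt
Leg 3: desired track 271.6°; wind correction -6.5° → command heading 265.1°, groundspeed 98.4 kt
Leg 4: desired track 79.4°; wind correction +3.9° → command heading 83.3°, groundspeed 151.8 kt
Leg 5: desired track 192.7°; wind correction +10.2° → command heading 202.9°, groundspeed 103.8 kt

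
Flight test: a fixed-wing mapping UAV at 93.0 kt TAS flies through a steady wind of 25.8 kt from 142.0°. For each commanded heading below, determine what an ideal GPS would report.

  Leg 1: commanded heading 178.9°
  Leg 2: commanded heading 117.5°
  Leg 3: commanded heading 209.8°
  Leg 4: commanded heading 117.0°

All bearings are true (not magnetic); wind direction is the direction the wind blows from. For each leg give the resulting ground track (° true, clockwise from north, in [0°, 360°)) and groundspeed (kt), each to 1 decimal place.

Leg 1: track=191.0°, groundspeed=74.0 kt
Leg 2: track=108.8°, groundspeed=70.3 kt
Leg 3: track=225.8°, groundspeed=86.6 kt
Leg 4: track=108.1°, groundspeed=70.5 kt

Leg 1: heading 178.9°; drift +12.1° → track 191.0°, groundspeed 74.0 kt
Leg 2: heading 117.5°; drift -8.7° → track 108.8°, groundspeed 70.3 kt
Leg 3: heading 209.8°; drift +16.0° → track 225.8°, groundspeed 86.6 kt
Leg 4: heading 117.0°; drift -8.9° → track 108.1°, groundspeed 70.5 kt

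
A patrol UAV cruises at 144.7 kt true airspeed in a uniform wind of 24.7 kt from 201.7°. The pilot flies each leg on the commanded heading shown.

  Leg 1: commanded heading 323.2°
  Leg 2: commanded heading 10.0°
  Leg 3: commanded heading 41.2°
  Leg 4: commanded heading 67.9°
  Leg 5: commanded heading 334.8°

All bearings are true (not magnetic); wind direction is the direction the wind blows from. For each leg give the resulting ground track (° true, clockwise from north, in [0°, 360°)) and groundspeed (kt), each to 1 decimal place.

Leg 1: track=330.8°, groundspeed=159.0 kt
Leg 2: track=11.7°, groundspeed=169.0 kt
Leg 3: track=38.4°, groundspeed=168.2 kt
Leg 4: track=61.6°, groundspeed=162.8 kt
Leg 5: track=341.2°, groundspeed=162.6 kt

Leg 1: heading 323.2°; drift +7.6° → track 330.8°, groundspeed 159.0 kt
Leg 2: heading 10.0°; drift +1.7° → track 11.7°, groundspeed 169.0 kt
Leg 3: heading 41.2°; drift -2.8° → track 38.4°, groundspeed 168.2 kt
Leg 4: heading 67.9°; drift -6.3° → track 61.6°, groundspeed 162.8 kt
Leg 5: heading 334.8°; drift +6.4° → track 341.2°, groundspeed 162.6 kt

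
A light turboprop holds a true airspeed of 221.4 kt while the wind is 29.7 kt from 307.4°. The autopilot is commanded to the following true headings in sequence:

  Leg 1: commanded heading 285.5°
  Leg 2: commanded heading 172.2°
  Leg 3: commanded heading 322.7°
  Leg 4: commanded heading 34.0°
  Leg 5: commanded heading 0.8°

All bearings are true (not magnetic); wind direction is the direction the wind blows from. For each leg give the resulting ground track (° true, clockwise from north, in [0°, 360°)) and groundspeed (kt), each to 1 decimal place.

Leg 1: track=282.2°, groundspeed=194.2 kt
Leg 2: track=167.3°, groundspeed=243.4 kt
Leg 3: track=325.0°, groundspeed=192.9 kt
Leg 4: track=41.7°, groundspeed=221.6 kt
Leg 5: track=7.5°, groundspeed=205.1 kt

Leg 1: heading 285.5°; drift -3.3° → track 282.2°, groundspeed 194.2 kt
Leg 2: heading 172.2°; drift -4.9° → track 167.3°, groundspeed 243.4 kt
Leg 3: heading 322.7°; drift +2.3° → track 325.0°, groundspeed 192.9 kt
Leg 4: heading 34.0°; drift +7.7° → track 41.7°, groundspeed 221.6 kt
Leg 5: heading 0.8°; drift +6.7° → track 7.5°, groundspeed 205.1 kt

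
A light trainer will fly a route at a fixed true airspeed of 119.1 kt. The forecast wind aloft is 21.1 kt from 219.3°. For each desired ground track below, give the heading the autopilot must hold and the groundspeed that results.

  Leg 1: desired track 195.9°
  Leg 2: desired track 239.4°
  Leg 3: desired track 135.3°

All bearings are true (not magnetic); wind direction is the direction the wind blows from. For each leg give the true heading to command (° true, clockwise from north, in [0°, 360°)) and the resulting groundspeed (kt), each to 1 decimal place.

Leg 1: desired track 195.9°; wind correction +4.0° → command heading 199.9°, groundspeed 99.4 kt
Leg 2: desired track 239.4°; wind correction -3.5° → command heading 235.9°, groundspeed 99.1 kt
Leg 3: desired track 135.3°; wind correction +10.1° → command heading 145.4°, groundspeed 115.0 kt

Leg 1: heading=199.9°, groundspeed=99.4 kt
Leg 2: heading=235.9°, groundspeed=99.1 kt
Leg 3: heading=145.4°, groundspeed=115.0 kt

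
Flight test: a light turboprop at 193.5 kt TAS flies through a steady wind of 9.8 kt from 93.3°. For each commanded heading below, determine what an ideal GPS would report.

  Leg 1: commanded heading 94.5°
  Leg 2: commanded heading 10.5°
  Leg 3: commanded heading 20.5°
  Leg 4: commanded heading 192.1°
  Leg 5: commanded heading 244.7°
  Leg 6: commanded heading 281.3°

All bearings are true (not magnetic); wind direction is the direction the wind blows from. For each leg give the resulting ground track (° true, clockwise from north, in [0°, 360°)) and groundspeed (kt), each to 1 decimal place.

Leg 1: track=94.6°, groundspeed=183.7 kt
Leg 2: track=7.6°, groundspeed=192.5 kt
Leg 3: track=17.7°, groundspeed=190.8 kt
Leg 4: track=194.9°, groundspeed=195.2 kt
Leg 5: track=246.0°, groundspeed=202.2 kt
Leg 6: track=280.9°, groundspeed=203.2 kt

Leg 1: heading 94.5°; drift +0.1° → track 94.6°, groundspeed 183.7 kt
Leg 2: heading 10.5°; drift -2.9° → track 7.6°, groundspeed 192.5 kt
Leg 3: heading 20.5°; drift -2.8° → track 17.7°, groundspeed 190.8 kt
Leg 4: heading 192.1°; drift +2.8° → track 194.9°, groundspeed 195.2 kt
Leg 5: heading 244.7°; drift +1.3° → track 246.0°, groundspeed 202.2 kt
Leg 6: heading 281.3°; drift -0.4° → track 280.9°, groundspeed 203.2 kt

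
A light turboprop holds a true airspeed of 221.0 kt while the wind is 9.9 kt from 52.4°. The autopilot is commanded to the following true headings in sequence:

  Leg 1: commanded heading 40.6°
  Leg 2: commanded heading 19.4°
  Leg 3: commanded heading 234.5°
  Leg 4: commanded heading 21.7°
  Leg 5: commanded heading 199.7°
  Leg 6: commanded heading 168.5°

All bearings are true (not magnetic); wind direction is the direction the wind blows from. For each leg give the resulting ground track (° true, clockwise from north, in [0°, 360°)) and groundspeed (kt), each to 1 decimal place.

Leg 1: track=40.1°, groundspeed=211.3 kt
Leg 2: track=17.9°, groundspeed=212.8 kt
Leg 3: track=234.4°, groundspeed=230.9 kt
Leg 4: track=20.3°, groundspeed=212.5 kt
Leg 5: track=201.0°, groundspeed=229.4 kt
Leg 6: track=170.8°, groundspeed=225.5 kt

Leg 1: heading 40.6°; drift -0.5° → track 40.1°, groundspeed 211.3 kt
Leg 2: heading 19.4°; drift -1.5° → track 17.9°, groundspeed 212.8 kt
Leg 3: heading 234.5°; drift -0.1° → track 234.4°, groundspeed 230.9 kt
Leg 4: heading 21.7°; drift -1.4° → track 20.3°, groundspeed 212.5 kt
Leg 5: heading 199.7°; drift +1.3° → track 201.0°, groundspeed 229.4 kt
Leg 6: heading 168.5°; drift +2.3° → track 170.8°, groundspeed 225.5 kt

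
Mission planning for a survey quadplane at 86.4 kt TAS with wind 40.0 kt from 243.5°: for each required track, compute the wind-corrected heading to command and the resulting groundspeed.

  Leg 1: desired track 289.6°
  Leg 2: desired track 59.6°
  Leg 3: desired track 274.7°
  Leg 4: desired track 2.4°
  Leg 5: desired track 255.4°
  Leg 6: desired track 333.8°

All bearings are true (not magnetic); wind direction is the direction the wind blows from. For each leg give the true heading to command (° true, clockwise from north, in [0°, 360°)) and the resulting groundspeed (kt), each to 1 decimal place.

Leg 1: heading=270.1°, groundspeed=53.7 kt
Leg 2: heading=57.8°, groundspeed=126.3 kt
Leg 3: heading=260.8°, groundspeed=49.7 kt
Leg 4: heading=338.5°, groundspeed=98.3 kt
Leg 5: heading=249.9°, groundspeed=46.9 kt
Leg 6: heading=306.2°, groundspeed=76.8 kt

Leg 1: desired track 289.6°; wind correction -19.5° → command heading 270.1°, groundspeed 53.7 kt
Leg 2: desired track 59.6°; wind correction -1.8° → command heading 57.8°, groundspeed 126.3 kt
Leg 3: desired track 274.7°; wind correction -13.9° → command heading 260.8°, groundspeed 49.7 kt
Leg 4: desired track 2.4°; wind correction -23.9° → command heading 338.5°, groundspeed 98.3 kt
Leg 5: desired track 255.4°; wind correction -5.5° → command heading 249.9°, groundspeed 46.9 kt
Leg 6: desired track 333.8°; wind correction -27.6° → command heading 306.2°, groundspeed 76.8 kt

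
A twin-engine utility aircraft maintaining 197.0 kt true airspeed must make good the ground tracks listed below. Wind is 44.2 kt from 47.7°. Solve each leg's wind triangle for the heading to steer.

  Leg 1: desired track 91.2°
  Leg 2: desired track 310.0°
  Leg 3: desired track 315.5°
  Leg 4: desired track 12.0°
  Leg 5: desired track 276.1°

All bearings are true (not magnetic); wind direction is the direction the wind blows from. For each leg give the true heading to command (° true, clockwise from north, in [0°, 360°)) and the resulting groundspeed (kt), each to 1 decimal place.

Leg 1: desired track 91.2°; wind correction -8.9° → command heading 82.3°, groundspeed 162.6 kt
Leg 2: desired track 310.0°; wind correction +12.8° → command heading 322.8°, groundspeed 198.0 kt
Leg 3: desired track 315.5°; wind correction +13.0° → command heading 328.5°, groundspeed 193.7 kt
Leg 4: desired track 12.0°; wind correction +7.5° → command heading 19.5°, groundspeed 159.4 kt
Leg 5: desired track 276.1°; wind correction +9.7° → command heading 285.8°, groundspeed 223.6 kt

Leg 1: heading=82.3°, groundspeed=162.6 kt
Leg 2: heading=322.8°, groundspeed=198.0 kt
Leg 3: heading=328.5°, groundspeed=193.7 kt
Leg 4: heading=19.5°, groundspeed=159.4 kt
Leg 5: heading=285.8°, groundspeed=223.6 kt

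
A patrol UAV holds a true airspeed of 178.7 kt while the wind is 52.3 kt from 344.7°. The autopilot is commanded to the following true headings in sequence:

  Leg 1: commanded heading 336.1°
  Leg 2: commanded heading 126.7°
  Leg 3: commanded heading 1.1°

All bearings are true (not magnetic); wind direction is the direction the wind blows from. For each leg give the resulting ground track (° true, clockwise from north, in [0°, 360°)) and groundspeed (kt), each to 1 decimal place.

Leg 1: heading 336.1°; drift -3.5° → track 332.6°, groundspeed 127.2 kt
Leg 2: heading 126.7°; drift +8.3° → track 135.0°, groundspeed 222.3 kt
Leg 3: heading 1.1°; drift +6.6° → track 7.7°, groundspeed 129.4 kt

Leg 1: track=332.6°, groundspeed=127.2 kt
Leg 2: track=135.0°, groundspeed=222.3 kt
Leg 3: track=7.7°, groundspeed=129.4 kt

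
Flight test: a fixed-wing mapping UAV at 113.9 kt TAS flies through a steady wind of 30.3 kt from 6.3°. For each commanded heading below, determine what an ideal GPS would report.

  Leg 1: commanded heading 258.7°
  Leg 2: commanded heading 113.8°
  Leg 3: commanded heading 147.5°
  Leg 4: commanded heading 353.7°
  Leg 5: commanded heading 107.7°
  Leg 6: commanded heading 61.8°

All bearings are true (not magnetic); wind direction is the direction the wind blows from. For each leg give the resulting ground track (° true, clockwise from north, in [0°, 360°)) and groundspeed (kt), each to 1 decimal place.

Leg 1: heading 258.7°; drift -13.2° → track 245.5°, groundspeed 126.4 kt
Leg 2: heading 113.8°; drift +13.2° → track 127.0°, groundspeed 126.4 kt
Leg 3: heading 147.5°; drift +7.9° → track 155.4°, groundspeed 138.8 kt
Leg 4: heading 353.7°; drift -4.5° → track 349.2°, groundspeed 84.6 kt
Leg 5: heading 107.7°; drift +13.9° → track 121.6°, groundspeed 123.5 kt
Leg 6: heading 61.8°; drift +14.5° → track 76.3°, groundspeed 99.9 kt

Leg 1: track=245.5°, groundspeed=126.4 kt
Leg 2: track=127.0°, groundspeed=126.4 kt
Leg 3: track=155.4°, groundspeed=138.8 kt
Leg 4: track=349.2°, groundspeed=84.6 kt
Leg 5: track=121.6°, groundspeed=123.5 kt
Leg 6: track=76.3°, groundspeed=99.9 kt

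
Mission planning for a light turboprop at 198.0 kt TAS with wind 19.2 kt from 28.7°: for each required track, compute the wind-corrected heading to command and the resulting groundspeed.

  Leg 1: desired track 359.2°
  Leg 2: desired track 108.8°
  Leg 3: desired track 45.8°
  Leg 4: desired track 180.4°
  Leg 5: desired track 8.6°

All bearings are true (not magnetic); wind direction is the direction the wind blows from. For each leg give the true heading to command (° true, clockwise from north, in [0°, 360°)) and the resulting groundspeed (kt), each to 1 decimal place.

Leg 1: desired track 359.2°; wind correction +2.7° → command heading 1.9°, groundspeed 181.1 kt
Leg 2: desired track 108.8°; wind correction -5.5° → command heading 103.3°, groundspeed 193.8 kt
Leg 3: desired track 45.8°; wind correction -1.6° → command heading 44.2°, groundspeed 179.6 kt
Leg 4: desired track 180.4°; wind correction -2.6° → command heading 177.8°, groundspeed 214.7 kt
Leg 5: desired track 8.6°; wind correction +1.9° → command heading 10.5°, groundspeed 179.9 kt

Leg 1: heading=1.9°, groundspeed=181.1 kt
Leg 2: heading=103.3°, groundspeed=193.8 kt
Leg 3: heading=44.2°, groundspeed=179.6 kt
Leg 4: heading=177.8°, groundspeed=214.7 kt
Leg 5: heading=10.5°, groundspeed=179.9 kt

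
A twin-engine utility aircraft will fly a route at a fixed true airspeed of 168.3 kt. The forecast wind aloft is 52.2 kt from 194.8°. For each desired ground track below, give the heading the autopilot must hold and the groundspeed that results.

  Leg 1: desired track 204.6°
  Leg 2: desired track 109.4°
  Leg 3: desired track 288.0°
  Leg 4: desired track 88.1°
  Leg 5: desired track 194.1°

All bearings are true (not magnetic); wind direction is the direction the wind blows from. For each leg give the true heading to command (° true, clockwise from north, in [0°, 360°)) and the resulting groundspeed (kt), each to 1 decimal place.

Leg 1: desired track 204.6°; wind correction -3.0° → command heading 201.6°, groundspeed 116.6 kt
Leg 2: desired track 109.4°; wind correction +18.0° → command heading 127.4°, groundspeed 155.9 kt
Leg 3: desired track 288.0°; wind correction -18.0° → command heading 270.0°, groundspeed 162.9 kt
Leg 4: desired track 88.1°; wind correction +17.3° → command heading 105.4°, groundspeed 175.7 kt
Leg 5: desired track 194.1°; wind correction +0.2° → command heading 194.3°, groundspeed 116.1 kt

Leg 1: heading=201.6°, groundspeed=116.6 kt
Leg 2: heading=127.4°, groundspeed=155.9 kt
Leg 3: heading=270.0°, groundspeed=162.9 kt
Leg 4: heading=105.4°, groundspeed=175.7 kt
Leg 5: heading=194.3°, groundspeed=116.1 kt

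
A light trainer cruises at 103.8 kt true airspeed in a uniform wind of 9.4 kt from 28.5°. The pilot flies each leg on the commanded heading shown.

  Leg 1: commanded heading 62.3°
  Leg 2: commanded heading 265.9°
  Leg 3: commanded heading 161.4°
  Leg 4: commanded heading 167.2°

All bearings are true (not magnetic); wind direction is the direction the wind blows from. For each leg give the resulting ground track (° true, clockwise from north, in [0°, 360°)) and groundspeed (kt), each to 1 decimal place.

Leg 1: track=65.4°, groundspeed=96.1 kt
Leg 2: track=261.7°, groundspeed=109.2 kt
Leg 3: track=165.0°, groundspeed=110.4 kt
Leg 4: track=170.4°, groundspeed=111.0 kt

Leg 1: heading 62.3°; drift +3.1° → track 65.4°, groundspeed 96.1 kt
Leg 2: heading 265.9°; drift -4.2° → track 261.7°, groundspeed 109.2 kt
Leg 3: heading 161.4°; drift +3.6° → track 165.0°, groundspeed 110.4 kt
Leg 4: heading 167.2°; drift +3.2° → track 170.4°, groundspeed 111.0 kt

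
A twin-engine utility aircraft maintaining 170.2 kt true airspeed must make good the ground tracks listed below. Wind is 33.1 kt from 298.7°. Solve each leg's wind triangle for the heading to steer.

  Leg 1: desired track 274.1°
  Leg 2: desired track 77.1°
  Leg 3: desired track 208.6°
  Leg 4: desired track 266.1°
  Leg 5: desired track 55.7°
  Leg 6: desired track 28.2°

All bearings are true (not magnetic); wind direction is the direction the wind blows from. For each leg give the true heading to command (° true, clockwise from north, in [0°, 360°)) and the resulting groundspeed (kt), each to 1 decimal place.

Leg 1: heading=278.7°, groundspeed=139.5 kt
Leg 2: heading=69.7°, groundspeed=193.5 kt
Leg 3: heading=219.8°, groundspeed=167.0 kt
Leg 4: heading=272.1°, groundspeed=141.4 kt
Leg 5: heading=45.7°, groundspeed=182.7 kt
Leg 6: heading=17.0°, groundspeed=166.7 kt

Leg 1: desired track 274.1°; wind correction +4.6° → command heading 278.7°, groundspeed 139.5 kt
Leg 2: desired track 77.1°; wind correction -7.4° → command heading 69.7°, groundspeed 193.5 kt
Leg 3: desired track 208.6°; wind correction +11.2° → command heading 219.8°, groundspeed 167.0 kt
Leg 4: desired track 266.1°; wind correction +6.0° → command heading 272.1°, groundspeed 141.4 kt
Leg 5: desired track 55.7°; wind correction -10.0° → command heading 45.7°, groundspeed 182.7 kt
Leg 6: desired track 28.2°; wind correction -11.2° → command heading 17.0°, groundspeed 166.7 kt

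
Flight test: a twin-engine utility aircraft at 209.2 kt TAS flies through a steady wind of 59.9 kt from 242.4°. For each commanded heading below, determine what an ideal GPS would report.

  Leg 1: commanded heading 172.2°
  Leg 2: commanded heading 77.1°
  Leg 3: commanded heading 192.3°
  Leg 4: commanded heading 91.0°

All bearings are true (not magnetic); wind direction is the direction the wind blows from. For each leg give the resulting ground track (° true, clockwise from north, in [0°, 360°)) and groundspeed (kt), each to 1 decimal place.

Leg 1: heading 172.2°; drift -16.6° → track 155.6°, groundspeed 197.1 kt
Leg 2: heading 77.1°; drift -3.3° → track 73.8°, groundspeed 267.6 kt
Leg 3: heading 192.3°; drift -15.1° → track 177.2°, groundspeed 176.9 kt
Leg 4: heading 91.0°; drift -6.3° → track 84.7°, groundspeed 263.4 kt

Leg 1: track=155.6°, groundspeed=197.1 kt
Leg 2: track=73.8°, groundspeed=267.6 kt
Leg 3: track=177.2°, groundspeed=176.9 kt
Leg 4: track=84.7°, groundspeed=263.4 kt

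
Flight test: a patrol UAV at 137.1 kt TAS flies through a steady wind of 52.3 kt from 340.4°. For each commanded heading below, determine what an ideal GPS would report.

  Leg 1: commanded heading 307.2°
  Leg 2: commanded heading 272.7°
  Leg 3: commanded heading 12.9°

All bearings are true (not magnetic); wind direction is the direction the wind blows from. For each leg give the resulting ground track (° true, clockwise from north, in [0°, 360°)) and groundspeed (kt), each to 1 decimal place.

Leg 1: heading 307.2°; drift -17.1° → track 290.1°, groundspeed 97.6 kt
Leg 2: heading 272.7°; drift -22.4° → track 250.3°, groundspeed 126.8 kt
Leg 3: heading 12.9°; drift +16.8° → track 29.7°, groundspeed 97.1 kt

Leg 1: track=290.1°, groundspeed=97.6 kt
Leg 2: track=250.3°, groundspeed=126.8 kt
Leg 3: track=29.7°, groundspeed=97.1 kt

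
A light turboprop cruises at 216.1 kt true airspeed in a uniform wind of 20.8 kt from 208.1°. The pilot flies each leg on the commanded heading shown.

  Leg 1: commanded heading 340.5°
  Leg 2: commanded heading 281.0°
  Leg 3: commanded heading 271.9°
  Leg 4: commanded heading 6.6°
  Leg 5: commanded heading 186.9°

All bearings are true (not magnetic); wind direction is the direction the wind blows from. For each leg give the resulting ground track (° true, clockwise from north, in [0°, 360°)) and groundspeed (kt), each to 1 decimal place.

Leg 1: heading 340.5°; drift +3.8° → track 344.3°, groundspeed 230.6 kt
Leg 2: heading 281.0°; drift +5.4° → track 286.4°, groundspeed 210.9 kt
Leg 3: heading 271.9°; drift +5.2° → track 277.1°, groundspeed 207.8 kt
Leg 4: heading 6.6°; drift +1.9° → track 8.5°, groundspeed 235.6 kt
Leg 5: heading 186.9°; drift -2.2° → track 184.7°, groundspeed 196.9 kt

Leg 1: track=344.3°, groundspeed=230.6 kt
Leg 2: track=286.4°, groundspeed=210.9 kt
Leg 3: track=277.1°, groundspeed=207.8 kt
Leg 4: track=8.5°, groundspeed=235.6 kt
Leg 5: track=184.7°, groundspeed=196.9 kt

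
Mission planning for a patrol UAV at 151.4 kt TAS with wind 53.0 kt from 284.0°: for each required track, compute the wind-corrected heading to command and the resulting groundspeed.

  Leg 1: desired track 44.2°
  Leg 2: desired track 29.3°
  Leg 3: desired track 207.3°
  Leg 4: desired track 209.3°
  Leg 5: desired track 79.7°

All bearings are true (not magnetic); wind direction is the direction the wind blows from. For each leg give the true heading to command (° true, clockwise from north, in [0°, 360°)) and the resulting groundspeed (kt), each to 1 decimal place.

Leg 1: desired track 44.2°; wind correction -17.6° → command heading 26.6°, groundspeed 171.0 kt
Leg 2: desired track 29.3°; wind correction -19.7° → command heading 9.6°, groundspeed 156.5 kt
Leg 3: desired track 207.3°; wind correction +19.9° → command heading 227.2°, groundspeed 130.2 kt
Leg 4: desired track 209.3°; wind correction +19.7° → command heading 229.0°, groundspeed 128.5 kt
Leg 5: desired track 79.7°; wind correction -8.3° → command heading 71.4°, groundspeed 198.1 kt

Leg 1: heading=26.6°, groundspeed=171.0 kt
Leg 2: heading=9.6°, groundspeed=156.5 kt
Leg 3: heading=227.2°, groundspeed=130.2 kt
Leg 4: heading=229.0°, groundspeed=128.5 kt
Leg 5: heading=71.4°, groundspeed=198.1 kt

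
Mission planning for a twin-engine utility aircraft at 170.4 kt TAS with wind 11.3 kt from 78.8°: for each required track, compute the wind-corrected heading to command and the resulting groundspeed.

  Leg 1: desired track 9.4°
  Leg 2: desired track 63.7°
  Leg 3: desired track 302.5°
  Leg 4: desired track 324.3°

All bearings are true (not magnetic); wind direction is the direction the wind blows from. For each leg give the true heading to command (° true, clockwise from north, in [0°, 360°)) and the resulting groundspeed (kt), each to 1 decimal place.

Leg 1: desired track 9.4°; wind correction +3.6° → command heading 13.0°, groundspeed 166.1 kt
Leg 2: desired track 63.7°; wind correction +1.0° → command heading 64.7°, groundspeed 159.5 kt
Leg 3: desired track 302.5°; wind correction +2.6° → command heading 305.1°, groundspeed 178.4 kt
Leg 4: desired track 324.3°; wind correction +3.5° → command heading 327.8°, groundspeed 174.8 kt

Leg 1: heading=13.0°, groundspeed=166.1 kt
Leg 2: heading=64.7°, groundspeed=159.5 kt
Leg 3: heading=305.1°, groundspeed=178.4 kt
Leg 4: heading=327.8°, groundspeed=174.8 kt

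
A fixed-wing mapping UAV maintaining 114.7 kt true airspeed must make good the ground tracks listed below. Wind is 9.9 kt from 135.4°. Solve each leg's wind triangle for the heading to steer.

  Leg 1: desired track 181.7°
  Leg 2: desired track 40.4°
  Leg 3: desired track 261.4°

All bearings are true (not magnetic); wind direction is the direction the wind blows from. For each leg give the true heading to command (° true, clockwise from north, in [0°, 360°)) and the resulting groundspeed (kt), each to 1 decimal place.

Leg 1: heading=178.1°, groundspeed=107.6 kt
Leg 2: heading=45.3°, groundspeed=115.1 kt
Leg 3: heading=257.4°, groundspeed=120.2 kt

Leg 1: desired track 181.7°; wind correction -3.6° → command heading 178.1°, groundspeed 107.6 kt
Leg 2: desired track 40.4°; wind correction +4.9° → command heading 45.3°, groundspeed 115.1 kt
Leg 3: desired track 261.4°; wind correction -4.0° → command heading 257.4°, groundspeed 120.2 kt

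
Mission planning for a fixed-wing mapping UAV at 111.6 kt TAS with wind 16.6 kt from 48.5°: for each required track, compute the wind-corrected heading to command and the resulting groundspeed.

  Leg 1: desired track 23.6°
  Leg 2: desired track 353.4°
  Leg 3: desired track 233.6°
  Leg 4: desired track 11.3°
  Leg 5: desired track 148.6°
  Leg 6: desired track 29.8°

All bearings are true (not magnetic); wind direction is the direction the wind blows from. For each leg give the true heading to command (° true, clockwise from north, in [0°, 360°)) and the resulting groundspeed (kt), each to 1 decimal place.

Leg 1: heading=27.2°, groundspeed=96.3 kt
Leg 2: heading=0.4°, groundspeed=101.3 kt
Leg 3: heading=234.4°, groundspeed=128.1 kt
Leg 4: heading=16.5°, groundspeed=97.9 kt
Leg 5: heading=140.2°, groundspeed=113.3 kt
Leg 6: heading=32.5°, groundspeed=95.7 kt

Leg 1: desired track 23.6°; wind correction +3.6° → command heading 27.2°, groundspeed 96.3 kt
Leg 2: desired track 353.4°; wind correction +7.0° → command heading 0.4°, groundspeed 101.3 kt
Leg 3: desired track 233.6°; wind correction +0.8° → command heading 234.4°, groundspeed 128.1 kt
Leg 4: desired track 11.3°; wind correction +5.2° → command heading 16.5°, groundspeed 97.9 kt
Leg 5: desired track 148.6°; wind correction -8.4° → command heading 140.2°, groundspeed 113.3 kt
Leg 6: desired track 29.8°; wind correction +2.7° → command heading 32.5°, groundspeed 95.7 kt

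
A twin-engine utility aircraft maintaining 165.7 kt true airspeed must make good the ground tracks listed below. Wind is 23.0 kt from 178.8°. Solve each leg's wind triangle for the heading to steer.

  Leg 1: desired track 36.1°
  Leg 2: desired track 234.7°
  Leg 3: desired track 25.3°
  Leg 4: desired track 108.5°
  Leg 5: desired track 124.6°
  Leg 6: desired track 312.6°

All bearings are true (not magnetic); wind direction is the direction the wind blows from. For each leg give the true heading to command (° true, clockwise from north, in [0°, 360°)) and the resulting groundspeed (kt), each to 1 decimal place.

Leg 1: desired track 36.1°; wind correction +4.8° → command heading 40.9°, groundspeed 183.4 kt
Leg 2: desired track 234.7°; wind correction -6.6° → command heading 228.1°, groundspeed 151.7 kt
Leg 3: desired track 25.3°; wind correction +3.6° → command heading 28.9°, groundspeed 186.0 kt
Leg 4: desired track 108.5°; wind correction +7.5° → command heading 116.0°, groundspeed 156.5 kt
Leg 5: desired track 124.6°; wind correction +6.5° → command heading 131.1°, groundspeed 151.2 kt
Leg 6: desired track 312.6°; wind correction -5.7° → command heading 306.9°, groundspeed 180.8 kt

Leg 1: heading=40.9°, groundspeed=183.4 kt
Leg 2: heading=228.1°, groundspeed=151.7 kt
Leg 3: heading=28.9°, groundspeed=186.0 kt
Leg 4: heading=116.0°, groundspeed=156.5 kt
Leg 5: heading=131.1°, groundspeed=151.2 kt
Leg 6: heading=306.9°, groundspeed=180.8 kt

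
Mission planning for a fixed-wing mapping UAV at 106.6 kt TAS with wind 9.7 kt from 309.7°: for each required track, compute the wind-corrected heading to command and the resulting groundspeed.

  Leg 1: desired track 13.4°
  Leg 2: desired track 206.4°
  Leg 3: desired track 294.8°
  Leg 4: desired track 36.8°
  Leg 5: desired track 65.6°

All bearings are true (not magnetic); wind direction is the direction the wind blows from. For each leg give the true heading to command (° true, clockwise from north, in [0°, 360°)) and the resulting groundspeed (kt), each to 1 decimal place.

Leg 1: desired track 13.4°; wind correction -4.7° → command heading 8.7°, groundspeed 101.9 kt
Leg 2: desired track 206.4°; wind correction +5.1° → command heading 211.5°, groundspeed 108.4 kt
Leg 3: desired track 294.8°; wind correction +1.3° → command heading 296.1°, groundspeed 97.2 kt
Leg 4: desired track 36.8°; wind correction -5.2° → command heading 31.6°, groundspeed 105.7 kt
Leg 5: desired track 65.6°; wind correction -4.7° → command heading 60.9°, groundspeed 110.5 kt

Leg 1: heading=8.7°, groundspeed=101.9 kt
Leg 2: heading=211.5°, groundspeed=108.4 kt
Leg 3: heading=296.1°, groundspeed=97.2 kt
Leg 4: heading=31.6°, groundspeed=105.7 kt
Leg 5: heading=60.9°, groundspeed=110.5 kt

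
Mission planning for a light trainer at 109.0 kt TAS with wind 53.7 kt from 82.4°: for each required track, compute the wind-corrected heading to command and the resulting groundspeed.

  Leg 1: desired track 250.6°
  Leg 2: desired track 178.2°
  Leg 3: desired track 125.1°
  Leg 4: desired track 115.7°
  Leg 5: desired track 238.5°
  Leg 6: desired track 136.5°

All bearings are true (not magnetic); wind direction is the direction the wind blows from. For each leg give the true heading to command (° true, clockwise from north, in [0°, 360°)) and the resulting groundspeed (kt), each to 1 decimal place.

Leg 1: desired track 250.6°; wind correction -5.8° → command heading 244.8°, groundspeed 161.0 kt
Leg 2: desired track 178.2°; wind correction -29.3° → command heading 148.9°, groundspeed 100.4 kt
Leg 3: desired track 125.1°; wind correction -19.5° → command heading 105.6°, groundspeed 63.3 kt
Leg 4: desired track 115.7°; wind correction -15.7° → command heading 100.0°, groundspeed 60.1 kt
Leg 5: desired track 238.5°; wind correction -11.5° → command heading 227.0°, groundspeed 155.9 kt
Leg 6: desired track 136.5°; wind correction -23.5° → command heading 113.0°, groundspeed 68.5 kt

Leg 1: heading=244.8°, groundspeed=161.0 kt
Leg 2: heading=148.9°, groundspeed=100.4 kt
Leg 3: heading=105.6°, groundspeed=63.3 kt
Leg 4: heading=100.0°, groundspeed=60.1 kt
Leg 5: heading=227.0°, groundspeed=155.9 kt
Leg 6: heading=113.0°, groundspeed=68.5 kt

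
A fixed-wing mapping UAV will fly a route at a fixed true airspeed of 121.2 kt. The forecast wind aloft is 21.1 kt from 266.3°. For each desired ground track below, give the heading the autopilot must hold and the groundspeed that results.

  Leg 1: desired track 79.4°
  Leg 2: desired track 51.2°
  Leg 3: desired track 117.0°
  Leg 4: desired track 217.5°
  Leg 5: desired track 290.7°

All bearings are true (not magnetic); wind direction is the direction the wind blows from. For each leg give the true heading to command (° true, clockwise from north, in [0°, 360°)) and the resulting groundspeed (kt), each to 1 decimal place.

Leg 1: desired track 79.4°; wind correction -1.2° → command heading 78.2°, groundspeed 142.1 kt
Leg 2: desired track 51.2°; wind correction -5.7° → command heading 45.5°, groundspeed 137.9 kt
Leg 3: desired track 117.0°; wind correction +5.1° → command heading 122.1°, groundspeed 138.9 kt
Leg 4: desired track 217.5°; wind correction +7.5° → command heading 225.0°, groundspeed 106.3 kt
Leg 5: desired track 290.7°; wind correction -4.1° → command heading 286.6°, groundspeed 101.7 kt

Leg 1: heading=78.2°, groundspeed=142.1 kt
Leg 2: heading=45.5°, groundspeed=137.9 kt
Leg 3: heading=122.1°, groundspeed=138.9 kt
Leg 4: heading=225.0°, groundspeed=106.3 kt
Leg 5: heading=286.6°, groundspeed=101.7 kt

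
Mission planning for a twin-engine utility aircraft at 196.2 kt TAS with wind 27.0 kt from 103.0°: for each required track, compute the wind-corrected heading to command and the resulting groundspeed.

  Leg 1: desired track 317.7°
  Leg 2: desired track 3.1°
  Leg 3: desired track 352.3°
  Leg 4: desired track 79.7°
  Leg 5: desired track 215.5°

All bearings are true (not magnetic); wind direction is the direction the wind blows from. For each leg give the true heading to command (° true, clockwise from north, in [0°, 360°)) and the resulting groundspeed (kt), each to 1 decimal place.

Leg 1: heading=322.2°, groundspeed=217.8 kt
Leg 2: heading=10.9°, groundspeed=199.0 kt
Leg 3: heading=359.7°, groundspeed=204.1 kt
Leg 4: heading=82.8°, groundspeed=171.1 kt
Leg 5: heading=208.2°, groundspeed=204.9 kt

Leg 1: desired track 317.7°; wind correction +4.5° → command heading 322.2°, groundspeed 217.8 kt
Leg 2: desired track 3.1°; wind correction +7.8° → command heading 10.9°, groundspeed 199.0 kt
Leg 3: desired track 352.3°; wind correction +7.4° → command heading 359.7°, groundspeed 204.1 kt
Leg 4: desired track 79.7°; wind correction +3.1° → command heading 82.8°, groundspeed 171.1 kt
Leg 5: desired track 215.5°; wind correction -7.3° → command heading 208.2°, groundspeed 204.9 kt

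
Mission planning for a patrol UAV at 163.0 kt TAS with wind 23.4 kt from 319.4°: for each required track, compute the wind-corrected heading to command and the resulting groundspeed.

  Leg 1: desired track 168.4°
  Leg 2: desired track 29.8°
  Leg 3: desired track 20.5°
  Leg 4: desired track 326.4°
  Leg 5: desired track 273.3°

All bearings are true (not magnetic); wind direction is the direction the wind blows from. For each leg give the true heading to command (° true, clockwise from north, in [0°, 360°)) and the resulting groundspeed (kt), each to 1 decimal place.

Leg 1: heading=172.4°, groundspeed=183.1 kt
Leg 2: heading=22.0°, groundspeed=153.7 kt
Leg 3: heading=13.3°, groundspeed=150.4 kt
Leg 4: heading=325.4°, groundspeed=139.7 kt
Leg 5: heading=279.2°, groundspeed=145.9 kt

Leg 1: desired track 168.4°; wind correction +4.0° → command heading 172.4°, groundspeed 183.1 kt
Leg 2: desired track 29.8°; wind correction -7.8° → command heading 22.0°, groundspeed 153.7 kt
Leg 3: desired track 20.5°; wind correction -7.2° → command heading 13.3°, groundspeed 150.4 kt
Leg 4: desired track 326.4°; wind correction -1.0° → command heading 325.4°, groundspeed 139.7 kt
Leg 5: desired track 273.3°; wind correction +5.9° → command heading 279.2°, groundspeed 145.9 kt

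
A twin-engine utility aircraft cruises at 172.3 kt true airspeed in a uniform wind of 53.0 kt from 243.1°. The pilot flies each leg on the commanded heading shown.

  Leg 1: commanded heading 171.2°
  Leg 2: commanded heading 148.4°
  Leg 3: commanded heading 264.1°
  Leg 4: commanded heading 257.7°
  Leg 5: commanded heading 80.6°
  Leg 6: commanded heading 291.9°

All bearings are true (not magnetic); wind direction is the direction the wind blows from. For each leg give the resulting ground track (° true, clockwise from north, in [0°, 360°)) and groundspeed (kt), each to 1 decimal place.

Leg 1: heading 171.2°; drift -17.9° → track 153.3°, groundspeed 163.8 kt
Leg 2: heading 148.4°; drift -16.6° → track 131.8°, groundspeed 184.4 kt
Leg 3: heading 264.1°; drift +8.8° → track 272.9°, groundspeed 124.3 kt
Leg 4: heading 257.7°; drift +6.3° → track 264.0°, groundspeed 121.7 kt
Leg 5: heading 80.6°; drift -4.1° → track 76.5°, groundspeed 223.4 kt
Leg 6: heading 291.9°; drift +16.2° → track 308.1°, groundspeed 143.1 kt

Leg 1: track=153.3°, groundspeed=163.8 kt
Leg 2: track=131.8°, groundspeed=184.4 kt
Leg 3: track=272.9°, groundspeed=124.3 kt
Leg 4: track=264.0°, groundspeed=121.7 kt
Leg 5: track=76.5°, groundspeed=223.4 kt
Leg 6: track=308.1°, groundspeed=143.1 kt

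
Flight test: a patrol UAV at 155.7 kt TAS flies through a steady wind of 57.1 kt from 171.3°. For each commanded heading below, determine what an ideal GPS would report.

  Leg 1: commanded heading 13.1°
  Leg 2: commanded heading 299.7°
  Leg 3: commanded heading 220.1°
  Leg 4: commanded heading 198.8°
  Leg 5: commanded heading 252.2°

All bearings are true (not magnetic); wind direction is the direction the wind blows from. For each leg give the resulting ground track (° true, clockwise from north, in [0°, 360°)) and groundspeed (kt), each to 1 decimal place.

Leg 1: track=7.3°, groundspeed=209.8 kt
Leg 2: track=312.9°, groundspeed=196.3 kt
Leg 3: track=240.1°, groundspeed=125.7 kt
Leg 4: track=212.9°, groundspeed=108.3 kt
Leg 5: track=273.2°, groundspeed=157.1 kt

Leg 1: heading 13.1°; drift -5.8° → track 7.3°, groundspeed 209.8 kt
Leg 2: heading 299.7°; drift +13.2° → track 312.9°, groundspeed 196.3 kt
Leg 3: heading 220.1°; drift +20.0° → track 240.1°, groundspeed 125.7 kt
Leg 4: heading 198.8°; drift +14.1° → track 212.9°, groundspeed 108.3 kt
Leg 5: heading 252.2°; drift +21.0° → track 273.2°, groundspeed 157.1 kt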